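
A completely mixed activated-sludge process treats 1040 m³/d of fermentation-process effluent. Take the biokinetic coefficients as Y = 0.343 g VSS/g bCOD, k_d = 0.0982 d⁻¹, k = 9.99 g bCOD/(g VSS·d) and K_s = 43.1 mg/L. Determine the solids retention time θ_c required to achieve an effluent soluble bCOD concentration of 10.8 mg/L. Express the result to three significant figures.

θ_c ≈ 1.70 d

From 1/θ_c = Y·k·S/(K_s + S) − k_d: Y·k·S/(K_s+S) = 0.343 × 9.99 × 10.8 / (43.1 + 10.8) = 0.6866 d⁻¹.
θ_c = 1/(μ − k_d) = 1/(0.6866 − 0.0982) = 1/0.5884 = 1.700 d.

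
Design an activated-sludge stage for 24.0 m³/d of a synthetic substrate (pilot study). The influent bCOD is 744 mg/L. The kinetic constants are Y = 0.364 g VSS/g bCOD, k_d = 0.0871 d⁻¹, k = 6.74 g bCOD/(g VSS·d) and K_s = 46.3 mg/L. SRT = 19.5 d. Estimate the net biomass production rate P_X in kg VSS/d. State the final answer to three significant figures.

For a completely mixed reactor with recycle the Lawrence–McCarty relation gives S = K_s·(1 + k_d·θ_c) / [θ_c·(Y·k − k_d) − 1] = 46.3 × (1 + 0.0871 × 19.5) / [19.5 × (0.364 × 6.74 − 0.0871) − 1] = 124.9 / 45.14 = 2.768 mg/L.
The observed yield is Y_obs = Y/(1 + k_d·θ_c) = 0.364 / (1 + 0.0871 × 19.5) = 0.364 / 2.698 = 0.1349 g VSS per g bCOD removed.
Q·(S₀ − S) = 24.0 × (744 − 2.77) × 10⁻³ = 17.79 kg/d removed.
So the net sludge growth is P_X = 0.1349 × 17.79 = 2.400 kg VSS/d.

P_X ≈ 2.40 kg VSS/d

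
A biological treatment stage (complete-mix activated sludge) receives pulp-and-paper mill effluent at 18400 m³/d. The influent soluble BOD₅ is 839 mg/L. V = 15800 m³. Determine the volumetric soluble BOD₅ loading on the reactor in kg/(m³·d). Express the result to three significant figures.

Applied soluble BOD₅ load per unit volume = Q·S₀/V = (18400 × 839/1000)/15800 = 0.9771 kg soluble BOD₅·m⁻³·d⁻¹.

L_v ≈ 0.977 kg soluble BOD₅/(m³·d)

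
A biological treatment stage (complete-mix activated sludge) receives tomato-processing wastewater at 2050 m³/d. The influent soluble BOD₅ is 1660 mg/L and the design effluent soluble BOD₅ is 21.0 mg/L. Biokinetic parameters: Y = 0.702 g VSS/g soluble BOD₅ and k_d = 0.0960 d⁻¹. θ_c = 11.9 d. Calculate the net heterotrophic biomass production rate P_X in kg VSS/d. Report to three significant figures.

Y_obs = Y / (1 + k_d θ_c) = 0.702 / (1 + 0.0960 × 11.9) = 0.702 / 2.142 = 0.3277.
Q·(S₀ − S) = 2050 × (1660 − 21.0) × 10⁻³ = 3360 kg/d removed.
P_X = Y_obs · Q(S₀ − S) = 0.3277 × 3360 = 1101 kg VSS/d.

P_X ≈ 1100 kg VSS/d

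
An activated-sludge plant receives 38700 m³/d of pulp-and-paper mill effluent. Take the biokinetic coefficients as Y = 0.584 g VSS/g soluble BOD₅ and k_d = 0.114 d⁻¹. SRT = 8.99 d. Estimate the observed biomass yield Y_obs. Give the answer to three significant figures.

Y_obs = Y / (1 + k_d θ_c) = 0.584 / (1 + 0.114 × 8.99) = 0.584 / 2.025 = 0.2884.

Y_obs ≈ 0.288 g VSS/g soluble BOD₅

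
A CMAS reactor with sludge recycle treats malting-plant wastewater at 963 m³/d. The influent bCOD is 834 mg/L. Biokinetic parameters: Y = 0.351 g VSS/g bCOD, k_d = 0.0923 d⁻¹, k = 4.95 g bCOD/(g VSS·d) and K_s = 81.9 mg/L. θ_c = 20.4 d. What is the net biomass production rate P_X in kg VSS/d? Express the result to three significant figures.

Effluent substrate depends only on kinetics and SRT: S = K_s(1 + k_d θ_c) / [θ_c(Yk − k_d) − 1] = 81.9 × (1 + 0.0923 × 20.4) / [20.4 × (0.351 × 4.95 − 0.0923) − 1] = 236.1 / 32.56 = 7.251 mg/L.
Correct the yield for decay: Y_obs = Y/(1 + k_d θ_c) = 0.351 / (1 + 0.0923 × 20.4) = 0.351 / 2.883 = 0.1218.
Q·(S₀ − S) = 963 × (834 − 7.25) × 10⁻³ = 796.2 kg/d removed.
Net biomass production P_X = Y_obs × Q·(S₀ − S) = 0.1218 × 796.2 = 96.93 kg VSS/d.

P_X ≈ 96.9 kg VSS/d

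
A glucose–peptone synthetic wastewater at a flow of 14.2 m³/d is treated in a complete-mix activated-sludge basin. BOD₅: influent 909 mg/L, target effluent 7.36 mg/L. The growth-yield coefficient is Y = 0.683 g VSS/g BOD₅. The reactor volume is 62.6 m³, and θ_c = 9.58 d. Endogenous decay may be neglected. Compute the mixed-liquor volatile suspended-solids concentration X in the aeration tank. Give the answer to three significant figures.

X = Y·Q·ΔS·θ_c / V = 0.683 × 14.2 × (909 − 7.36) × 9.58 / 62.6 = 1338 mg/L.

X ≈ 1340 mg/L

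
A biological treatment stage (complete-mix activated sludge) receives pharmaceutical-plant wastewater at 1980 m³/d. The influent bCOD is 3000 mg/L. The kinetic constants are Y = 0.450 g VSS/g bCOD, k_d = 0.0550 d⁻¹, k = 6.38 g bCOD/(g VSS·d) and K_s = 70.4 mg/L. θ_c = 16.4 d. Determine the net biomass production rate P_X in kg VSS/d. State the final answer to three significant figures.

P_X ≈ 1400 kg VSS/d

For a completely mixed reactor with recycle the Lawrence–McCarty relation gives S = K_s·(1 + k_d·θ_c) / [θ_c·(Y·k − k_d) − 1] = 70.4 × (1 + 0.0550 × 16.4) / [16.4 × (0.450 × 6.38 − 0.0550) − 1] = 133.9 / 45.18 = 2.964 mg/L.
Observed yield with endogenous decay: Y_obs = Y / (1 + k_d·θ_c) = 0.450 / (1 + 0.0550 × 16.4) = 0.450 / 1.902 = 0.2366 g VSS/g bCOD.
Q·(S₀ − S) = 1980 × (3000 − 2.96) × 10⁻³ = 5934 kg/d removed.
Net biomass production P_X = Y_obs × Q·(S₀ − S) = 0.2366 × 5934 = 1404 kg VSS/d.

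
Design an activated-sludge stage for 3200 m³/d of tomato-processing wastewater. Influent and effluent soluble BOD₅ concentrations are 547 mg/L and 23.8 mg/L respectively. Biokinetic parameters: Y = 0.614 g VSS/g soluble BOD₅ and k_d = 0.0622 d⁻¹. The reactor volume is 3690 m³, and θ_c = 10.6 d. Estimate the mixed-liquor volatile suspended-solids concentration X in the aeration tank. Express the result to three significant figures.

Solving the biomass balance for X: X = Y Q (S₀−S) θ_c / [V (1+k_d θ_c)] = 0.614 × 3200 × (547 − 23.8) × 10.6 / [3690 × (1 + 0.0622 × 10.6)] = 1780 mg/L.

X ≈ 1780 mg/L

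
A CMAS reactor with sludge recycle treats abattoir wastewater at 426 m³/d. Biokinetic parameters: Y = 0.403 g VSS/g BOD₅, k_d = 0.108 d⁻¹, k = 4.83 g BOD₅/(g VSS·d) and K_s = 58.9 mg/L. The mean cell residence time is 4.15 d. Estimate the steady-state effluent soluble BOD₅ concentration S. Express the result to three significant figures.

S ≈ 12.9 mg/L

From the Monod/SRT balance for a CMAS, S = K_s·(1+k_d θ_c)/[θ_c·(Y k − k_d) − 1] = 58.9 × (1 + 0.108 × 4.15) / [4.15 × (0.403 × 4.83 − 0.108) − 1] = 85.30 / 6.630 = 12.87 mg/L.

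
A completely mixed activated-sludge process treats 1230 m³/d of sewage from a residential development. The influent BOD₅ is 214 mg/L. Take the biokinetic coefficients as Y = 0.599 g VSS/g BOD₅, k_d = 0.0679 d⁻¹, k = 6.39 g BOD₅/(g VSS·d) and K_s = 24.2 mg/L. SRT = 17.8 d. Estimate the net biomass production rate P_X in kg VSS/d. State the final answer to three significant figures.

Effluent substrate depends only on kinetics and SRT: S = K_s(1 + k_d θ_c) / [θ_c(Yk − k_d) − 1] = 24.2 × (1 + 0.0679 × 17.8) / [17.8 × (0.599 × 6.39 − 0.0679) − 1] = 53.45 / 65.92 = 0.8108 mg/L.
Observed yield with endogenous decay: Y_obs = Y / (1 + k_d·θ_c) = 0.599 / (1 + 0.0679 × 17.8) = 0.599 / 2.209 = 0.2712 g VSS/g BOD₅.
ΔS = 214 − 0.811 = 213.2 mg/L, so the substrate removal rate is 1230 × 213.2/1000 = 262.2 kg BOD₅/d.
Biomass produced: P_X = Y_obs·Q·ΔS = 0.2712 × 262.2 ≈ 71.12 kg VSS/d.

P_X ≈ 71.1 kg VSS/d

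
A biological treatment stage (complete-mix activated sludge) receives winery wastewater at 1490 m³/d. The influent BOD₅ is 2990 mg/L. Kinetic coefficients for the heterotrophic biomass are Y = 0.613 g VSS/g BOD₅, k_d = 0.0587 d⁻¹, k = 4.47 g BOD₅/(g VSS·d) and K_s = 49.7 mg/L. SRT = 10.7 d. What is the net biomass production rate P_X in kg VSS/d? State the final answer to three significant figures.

P_X ≈ 1680 kg VSS/d

From the Monod/SRT balance for a CMAS, S = K_s·(1+k_d θ_c)/[θ_c·(Y k − k_d) − 1] = 49.7 × (1 + 0.0587 × 10.7) / [10.7 × (0.613 × 4.47 − 0.0587) − 1] = 80.92 / 27.69 = 2.922 mg/L.
Observed yield with endogenous decay: Y_obs = Y / (1 + k_d·θ_c) = 0.613 / (1 + 0.0587 × 10.7) = 0.613 / 1.628 = 0.3765 g VSS/g BOD₅.
ΔS = 2990 − 2.92 = 2987 mg/L, so the substrate removal rate is 1490 × 2987/1000 = 4451 kg BOD₅/d.
Biomass produced: P_X = Y_obs·Q·ΔS = 0.3765 × 4451 ≈ 1676 kg VSS/d.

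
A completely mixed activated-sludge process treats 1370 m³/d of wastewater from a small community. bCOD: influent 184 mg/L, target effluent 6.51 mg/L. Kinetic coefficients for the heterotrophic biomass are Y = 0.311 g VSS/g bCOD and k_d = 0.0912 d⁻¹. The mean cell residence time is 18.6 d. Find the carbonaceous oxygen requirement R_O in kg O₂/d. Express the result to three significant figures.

R_O ≈ 203 kg O₂/d

Y_obs = Y / (1 + k_d θ_c) = 0.311 / (1 + 0.0912 × 18.6) = 0.311 / 2.696 = 0.1153.
Mass of bCOD removed per day: Q(S₀ − S) = 1370 × 177.5 g/m³ = 243.2 kg/d.
Net sludge production P_X = 0.1153 × 243.2 = 28.05 kg VSS/d.
Carbonaceous O₂ demand = substrate oxidised − cell-mass equivalent = 243.2 − 1.42 × 28.05 = 203.3 kg O₂/d.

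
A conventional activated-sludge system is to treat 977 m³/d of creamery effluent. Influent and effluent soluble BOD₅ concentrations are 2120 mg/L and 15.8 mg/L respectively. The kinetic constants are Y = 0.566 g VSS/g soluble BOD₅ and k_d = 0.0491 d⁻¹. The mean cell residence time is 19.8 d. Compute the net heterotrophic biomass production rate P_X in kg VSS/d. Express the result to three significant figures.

The observed yield is Y_obs = Y/(1 + k_d·θ_c) = 0.566 / (1 + 0.0491 × 19.8) = 0.566 / 1.972 = 0.2870 g VSS per g soluble BOD₅ removed.
Q·(S₀ − S) = 977 × (2120 − 15.8) × 10⁻³ = 2056 kg/d removed.
So the net sludge growth is P_X = 0.2870 × 2056 = 590.0 kg VSS/d.

P_X ≈ 590 kg VSS/d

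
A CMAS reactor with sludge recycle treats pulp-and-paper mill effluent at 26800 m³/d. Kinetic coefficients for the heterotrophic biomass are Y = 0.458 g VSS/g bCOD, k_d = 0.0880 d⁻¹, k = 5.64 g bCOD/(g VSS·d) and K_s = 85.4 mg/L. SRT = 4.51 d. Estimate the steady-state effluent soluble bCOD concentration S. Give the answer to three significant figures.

S ≈ 11.6 mg/L

For a completely mixed reactor with recycle the Lawrence–McCarty relation gives S = K_s·(1 + k_d·θ_c) / [θ_c·(Y·k − k_d) − 1] = 85.4 × (1 + 0.0880 × 4.51) / [4.51 × (0.458 × 5.64 − 0.0880) − 1] = 119.3 / 10.25 = 11.63 mg/L.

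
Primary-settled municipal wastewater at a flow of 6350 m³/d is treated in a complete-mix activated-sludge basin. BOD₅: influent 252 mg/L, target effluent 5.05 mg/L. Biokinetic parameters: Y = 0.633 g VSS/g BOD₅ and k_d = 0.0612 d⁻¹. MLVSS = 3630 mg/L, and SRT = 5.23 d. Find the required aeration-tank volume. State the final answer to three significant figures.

V ≈ 1080 m³

Steady-state biomass mass balance: V·X·(1 + k_d·θ_c) = Y·Q·(S₀ − S)·θ_c, so V = 0.633 × 6350 × (252 − 5.05) × 5.23 / [3630 × (1 + 0.0612 × 5.23)] = 5.19×10^6 / 4792 = 1083 m³.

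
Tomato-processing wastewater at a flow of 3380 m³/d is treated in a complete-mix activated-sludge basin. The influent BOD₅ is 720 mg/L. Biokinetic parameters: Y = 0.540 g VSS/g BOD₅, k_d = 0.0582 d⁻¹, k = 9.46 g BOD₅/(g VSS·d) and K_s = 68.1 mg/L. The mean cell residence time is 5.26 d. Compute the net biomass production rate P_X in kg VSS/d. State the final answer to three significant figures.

P_X ≈ 1000 kg VSS/d

For a completely mixed reactor with recycle the Lawrence–McCarty relation gives S = K_s·(1 + k_d·θ_c) / [θ_c·(Y·k − k_d) − 1] = 68.1 × (1 + 0.0582 × 5.26) / [5.26 × (0.540 × 9.46 − 0.0582) − 1] = 88.95 / 25.56 = 3.479 mg/L.
Y_obs = Y / (1 + k_d θ_c) = 0.540 / (1 + 0.0582 × 5.26) = 0.540 / 1.306 = 0.4134.
Substrate removed = Q·(S₀ − S) = 3380 m³/d × (720 − 3.48) g/m³ = 2.42×10^6 g/d = 2422 kg/d.
So the net sludge growth is P_X = 0.4134 × 2422 = 1001 kg VSS/d.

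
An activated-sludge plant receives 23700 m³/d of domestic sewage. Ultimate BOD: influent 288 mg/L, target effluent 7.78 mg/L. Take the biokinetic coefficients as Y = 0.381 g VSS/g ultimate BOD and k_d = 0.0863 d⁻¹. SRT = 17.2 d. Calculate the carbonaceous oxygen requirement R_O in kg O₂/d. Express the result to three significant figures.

R_O ≈ 5190 kg O₂/d

Observed yield with endogenous decay: Y_obs = Y / (1 + k_d·θ_c) = 0.381 / (1 + 0.0863 × 17.2) = 0.381 / 2.484 = 0.1534 g VSS/g ultimate BOD.
Mass of ultimate BOD removed per day: Q(S₀ − S) = 23700 × 280.2 g/m³ = 6641 kg/d.
P_X = Y_obs·Q·(S₀ − S) = 0.1534 × 6641 = 1018 kg VSS/d.
R_O = Q·ΔS − 1.42 P_X = 6641 − 1446 = 5195 kg O₂/d.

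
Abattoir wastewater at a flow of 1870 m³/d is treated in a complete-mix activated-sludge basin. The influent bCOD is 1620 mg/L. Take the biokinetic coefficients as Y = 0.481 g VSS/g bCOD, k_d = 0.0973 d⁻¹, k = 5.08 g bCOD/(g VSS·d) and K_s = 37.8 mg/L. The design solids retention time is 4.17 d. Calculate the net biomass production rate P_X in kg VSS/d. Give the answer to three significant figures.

From the Monod/SRT balance for a CMAS, S = K_s·(1+k_d θ_c)/[θ_c·(Y k − k_d) − 1] = 37.8 × (1 + 0.0973 × 4.17) / [4.17 × (0.481 × 5.08 − 0.0973) − 1] = 53.14 / 8.784 = 6.050 mg/L.
Correct the yield for decay: Y_obs = Y/(1 + k_d θ_c) = 0.481 / (1 + 0.0973 × 4.17) = 0.481 / 1.406 = 0.3422.
Q·(S₀ − S) = 1870 × (1620 − 6.05) × 10⁻³ = 3018 kg/d removed.
So the net sludge growth is P_X = 0.3422 × 3018 = 1033 kg VSS/d.

P_X ≈ 1030 kg VSS/d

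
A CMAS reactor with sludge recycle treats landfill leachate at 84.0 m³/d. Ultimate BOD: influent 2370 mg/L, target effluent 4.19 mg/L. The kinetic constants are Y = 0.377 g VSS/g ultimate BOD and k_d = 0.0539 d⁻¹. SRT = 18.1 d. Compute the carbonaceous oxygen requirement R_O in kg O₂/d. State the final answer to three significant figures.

Correct the yield for decay: Y_obs = Y/(1 + k_d θ_c) = 0.377 / (1 + 0.0539 × 18.1) = 0.377 / 1.976 = 0.1908.
ΔS = 2370 − 4.19 = 2366 mg/L, so the substrate removal rate is 84.0 × 2366/1000 = 198.7 kg ultimate BOD/d.
Net sludge production P_X = 0.1908 × 198.7 = 37.92 kg VSS/d.
R_O = Q·ΔS − 1.42 P_X = 198.7 − 53.85 = 144.9 kg O₂/d.

R_O ≈ 145 kg O₂/d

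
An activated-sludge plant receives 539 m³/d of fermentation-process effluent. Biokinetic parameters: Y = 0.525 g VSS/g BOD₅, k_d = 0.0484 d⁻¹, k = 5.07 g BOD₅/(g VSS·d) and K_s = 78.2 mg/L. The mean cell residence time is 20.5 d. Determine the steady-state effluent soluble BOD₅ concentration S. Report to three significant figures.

From the Monod/SRT balance for a CMAS, S = K_s·(1+k_d θ_c)/[θ_c·(Y k − k_d) − 1] = 78.2 × (1 + 0.0484 × 20.5) / [20.5 × (0.525 × 5.07 − 0.0484) − 1] = 155.8 / 52.57 = 2.963 mg/L.

S ≈ 2.96 mg/L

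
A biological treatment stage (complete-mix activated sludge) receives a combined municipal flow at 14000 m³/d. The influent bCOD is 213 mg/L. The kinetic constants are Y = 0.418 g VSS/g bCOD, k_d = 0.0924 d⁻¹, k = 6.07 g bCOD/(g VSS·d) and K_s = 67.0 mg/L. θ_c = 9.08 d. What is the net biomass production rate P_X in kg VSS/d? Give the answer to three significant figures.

From the Monod/SRT balance for a CMAS, S = K_s·(1+k_d θ_c)/[θ_c·(Y k − k_d) − 1] = 67.0 × (1 + 0.0924 × 9.08) / [9.08 × (0.418 × 6.07 − 0.0924) − 1] = 123.2 / 21.20 = 5.812 mg/L.
The observed yield is Y_obs = Y/(1 + k_d·θ_c) = 0.418 / (1 + 0.0924 × 9.08) = 0.418 / 1.839 = 0.2273 g VSS per g bCOD removed.
Substrate removed = Q·(S₀ − S) = 14000 m³/d × (213 − 5.81) g/m³ = 2.9×10^6 g/d = 2901 kg/d.
Biomass produced: P_X = Y_obs·Q·ΔS = 0.2273 × 2901 ≈ 659.3 kg VSS/d.

P_X ≈ 659 kg VSS/d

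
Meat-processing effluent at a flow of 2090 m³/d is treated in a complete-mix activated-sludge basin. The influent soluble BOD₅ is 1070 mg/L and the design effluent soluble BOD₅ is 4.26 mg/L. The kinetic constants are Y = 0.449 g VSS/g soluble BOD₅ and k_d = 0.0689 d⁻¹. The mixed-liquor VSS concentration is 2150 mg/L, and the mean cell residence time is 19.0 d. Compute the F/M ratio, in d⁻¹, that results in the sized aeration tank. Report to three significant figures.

Steady-state biomass mass balance: V·X·(1 + k_d·θ_c) = Y·Q·(S₀ − S)·θ_c, so V = 0.449 × 2090 × (1070 − 4.26) × 19.0 / [2150 × (1 + 0.0689 × 19.0)] = 1.9×10^7 / 4965 = 3828 m³.
F/M = applied load / biomass = Q·S₀/(V·X) = 2090 × 1070 / (3828 × 2150) = 0.2718 d⁻¹.

F/M ≈ 0.272 d⁻¹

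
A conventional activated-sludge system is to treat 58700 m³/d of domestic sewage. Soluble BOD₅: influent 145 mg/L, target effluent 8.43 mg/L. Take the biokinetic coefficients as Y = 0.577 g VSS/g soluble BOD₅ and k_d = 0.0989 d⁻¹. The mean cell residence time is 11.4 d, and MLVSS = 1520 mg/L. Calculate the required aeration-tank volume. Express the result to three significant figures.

V ≈ 16300 m³

Steady-state biomass mass balance: V·X·(1 + k_d·θ_c) = Y·Q·(S₀ − S)·θ_c, so V = 0.577 × 58700 × (145 − 8.43) × 11.4 / [1520 × (1 + 0.0989 × 11.4)] = 5.27×10^7 / 3234 = 16307 m³.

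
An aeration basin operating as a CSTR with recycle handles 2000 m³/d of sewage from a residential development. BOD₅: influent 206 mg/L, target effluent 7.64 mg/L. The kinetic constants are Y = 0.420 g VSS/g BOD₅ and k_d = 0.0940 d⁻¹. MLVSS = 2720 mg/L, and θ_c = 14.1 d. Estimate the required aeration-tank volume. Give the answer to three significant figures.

From the SRT design equation V = Y Q (S₀−S) θ_c / [X (1 + k_d θ_c)] = 0.420 × 2000 × (206 − 7.64) × 14.1 / [2720 × (1 + 0.0940 × 14.1)] = 2.35×10^6 / 6325 = 371.4 m³.

V ≈ 371 m³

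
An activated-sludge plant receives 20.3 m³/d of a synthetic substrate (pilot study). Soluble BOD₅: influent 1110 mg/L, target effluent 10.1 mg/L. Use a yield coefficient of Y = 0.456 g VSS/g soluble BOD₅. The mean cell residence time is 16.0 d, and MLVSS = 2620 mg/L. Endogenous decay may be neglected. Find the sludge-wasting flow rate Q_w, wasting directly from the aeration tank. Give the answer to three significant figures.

Q_w ≈ 3.89 m³/d

Biomass mass balance (decay neglected): V·X = Y·Q·(S₀ − S)·θ_c, so V = 0.456 × 20.3 × (1110 − 10.1) × 16.0 / 2620 = 62.18 m³.
For wasting at MLVSS concentration, Q_w = V/θ_c = 62.18/16.0 = 3.886 m³/d.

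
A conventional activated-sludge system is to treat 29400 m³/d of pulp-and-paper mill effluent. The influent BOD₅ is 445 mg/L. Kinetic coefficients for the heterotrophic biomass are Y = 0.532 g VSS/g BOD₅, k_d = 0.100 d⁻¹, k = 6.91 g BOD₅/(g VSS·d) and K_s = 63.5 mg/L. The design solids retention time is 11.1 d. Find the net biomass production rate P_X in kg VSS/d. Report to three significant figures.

For a completely mixed reactor with recycle the Lawrence–McCarty relation gives S = K_s·(1 + k_d·θ_c) / [θ_c·(Y·k − k_d) − 1] = 63.5 × (1 + 0.100 × 11.1) / [11.1 × (0.532 × 6.91 − 0.100) − 1] = 134.0 / 38.69 = 3.463 mg/L.
The observed yield is Y_obs = Y/(1 + k_d·θ_c) = 0.532 / (1 + 0.100 × 11.1) = 0.532 / 2.110 = 0.2521 g VSS per g BOD₅ removed.
Substrate removed = Q·(S₀ − S) = 29400 m³/d × (445 − 3.46) g/m³ = 1.3×10^7 g/d = 12981 kg/d.
Biomass produced: P_X = Y_obs·Q·ΔS = 0.2521 × 12981 ≈ 3273 kg VSS/d.

P_X ≈ 3270 kg VSS/d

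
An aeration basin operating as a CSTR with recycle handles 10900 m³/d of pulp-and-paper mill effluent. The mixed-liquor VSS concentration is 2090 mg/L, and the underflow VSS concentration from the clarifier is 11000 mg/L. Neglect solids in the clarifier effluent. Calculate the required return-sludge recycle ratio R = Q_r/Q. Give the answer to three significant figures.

R ≈ 0.235

R = Q_r/Q = X/(X_r − X) = 2090 / (11000 − 2090) = 0.2346.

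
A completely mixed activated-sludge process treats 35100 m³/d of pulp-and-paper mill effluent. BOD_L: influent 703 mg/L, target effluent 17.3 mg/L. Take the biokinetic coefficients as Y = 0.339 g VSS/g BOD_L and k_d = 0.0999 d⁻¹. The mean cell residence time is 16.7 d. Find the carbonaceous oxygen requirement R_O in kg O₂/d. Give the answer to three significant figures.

Y_obs = Y / (1 + k_d θ_c) = 0.339 / (1 + 0.0999 × 16.7) = 0.339 / 2.668 = 0.1270.
ΔS = 703 − 17.3 = 685.7 mg/L, so the substrate removal rate is 35100 × 685.7/1000 = 24068 kg BOD_L/d.
Biomass synthesised: P_X = Y_obs × 24068 = 3058 kg VSS/d.
Carbonaceous O₂ demand = substrate oxidised − cell-mass equivalent = 24068 − 1.42 × 3058 = 19726 kg O₂/d.

R_O ≈ 19700 kg O₂/d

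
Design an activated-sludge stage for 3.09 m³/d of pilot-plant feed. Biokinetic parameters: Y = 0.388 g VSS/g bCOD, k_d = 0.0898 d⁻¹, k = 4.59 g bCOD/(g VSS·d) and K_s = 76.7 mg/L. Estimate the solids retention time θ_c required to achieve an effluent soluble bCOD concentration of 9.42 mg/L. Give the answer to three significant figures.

Specific growth rate at S = 9.42 mg/L: μ = YkS/(K_s+S) = 0.388·4.59·9.42/(76.7+9.42) = 0.1948 d⁻¹.
1/θ_c = 0.1948 − 0.0898 = 0.1050 d⁻¹, so θ_c = 9.524 d.

θ_c ≈ 9.52 d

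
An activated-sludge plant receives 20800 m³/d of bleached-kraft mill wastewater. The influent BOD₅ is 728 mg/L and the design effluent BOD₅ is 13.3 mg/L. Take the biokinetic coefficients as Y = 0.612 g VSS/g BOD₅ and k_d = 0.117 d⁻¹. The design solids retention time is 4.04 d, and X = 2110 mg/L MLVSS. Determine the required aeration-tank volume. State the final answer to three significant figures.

Steady-state biomass mass balance: V·X·(1 + k_d·θ_c) = Y·Q·(S₀ − S)·θ_c, so V = 0.612 × 20800 × (728 − 13.3) × 4.04 / [2110 × (1 + 0.117 × 4.04)] = 3.68×10^7 / 3107 = 11828 m³.

V ≈ 11800 m³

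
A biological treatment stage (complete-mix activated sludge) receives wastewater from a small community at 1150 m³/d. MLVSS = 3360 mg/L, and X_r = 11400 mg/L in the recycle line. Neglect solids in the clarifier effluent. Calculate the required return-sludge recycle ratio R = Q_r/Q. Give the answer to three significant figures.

R ≈ 0.418

Solids balance on the clarifier gives (1+R)X = R·X_r, so R = X/(X_r − X) = 3360 / (11400 − 3360) = 0.4179.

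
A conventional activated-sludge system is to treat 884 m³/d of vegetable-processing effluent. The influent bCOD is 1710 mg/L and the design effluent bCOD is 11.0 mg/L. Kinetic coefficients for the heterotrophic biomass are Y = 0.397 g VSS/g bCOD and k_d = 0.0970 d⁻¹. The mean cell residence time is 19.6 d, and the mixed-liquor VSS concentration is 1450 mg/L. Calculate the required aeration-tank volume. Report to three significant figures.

V ≈ 2780 m³

Steady-state biomass mass balance: V·X·(1 + k_d·θ_c) = Y·Q·(S₀ − S)·θ_c, so V = 0.397 × 884 × (1710 − 11.0) × 19.6 / [1450 × (1 + 0.0970 × 19.6)] = 1.17×10^7 / 4207 = 2778 m³.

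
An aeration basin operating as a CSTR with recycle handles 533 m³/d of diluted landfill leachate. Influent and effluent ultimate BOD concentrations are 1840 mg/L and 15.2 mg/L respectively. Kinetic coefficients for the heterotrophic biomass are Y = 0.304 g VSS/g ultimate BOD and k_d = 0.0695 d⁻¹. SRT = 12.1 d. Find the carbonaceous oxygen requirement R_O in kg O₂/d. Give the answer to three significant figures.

R_O ≈ 745 kg O₂/d

The observed yield is Y_obs = Y/(1 + k_d·θ_c) = 0.304 / (1 + 0.0695 × 12.1) = 0.304 / 1.841 = 0.1651 g VSS per g ultimate BOD removed.
Q·(S₀ − S) = 533 × (1840 − 15.2) × 10⁻³ = 972.6 kg/d removed.
Biomass synthesised: P_X = Y_obs × 972.6 = 160.6 kg VSS/d.
R_O = Q·(S₀ − S) − 1.42·P_X = 972.6 − 1.42 × 160.6 = 744.6 kg O₂/d.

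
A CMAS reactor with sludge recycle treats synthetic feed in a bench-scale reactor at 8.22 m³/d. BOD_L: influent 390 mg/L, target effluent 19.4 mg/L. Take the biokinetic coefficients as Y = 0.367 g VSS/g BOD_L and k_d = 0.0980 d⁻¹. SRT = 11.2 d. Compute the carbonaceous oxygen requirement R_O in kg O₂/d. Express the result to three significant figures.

R_O ≈ 2.29 kg O₂/d

Observed yield with endogenous decay: Y_obs = Y / (1 + k_d·θ_c) = 0.367 / (1 + 0.0980 × 11.2) = 0.367 / 2.098 = 0.1750 g VSS/g BOD_L.
ΔS = 390 − 19.4 = 370.6 mg/L, so the substrate removal rate is 8.22 × 370.6/1000 = 3.046 kg BOD_L/d.
P_X = Y_obs·Q·(S₀ − S) = 0.1750 × 3.046 = 0.5330 kg VSS/d.
R_O = Q·(S₀ − S) − 1.42·P_X = 3.046 − 1.42 × 0.5330 = 2.289 kg O₂/d.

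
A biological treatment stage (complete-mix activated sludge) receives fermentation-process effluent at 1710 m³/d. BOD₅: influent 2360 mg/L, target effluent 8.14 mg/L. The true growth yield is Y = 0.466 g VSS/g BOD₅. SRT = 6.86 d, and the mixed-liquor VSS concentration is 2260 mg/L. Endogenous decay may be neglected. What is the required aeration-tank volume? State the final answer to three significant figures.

With k_d = 0 the design equation reduces to V = Y Q (S₀−S) θ_c / X = 0.466 × 1710 × (2360 − 8.14) × 6.86 / 2260 = 5689 m³.

V ≈ 5690 m³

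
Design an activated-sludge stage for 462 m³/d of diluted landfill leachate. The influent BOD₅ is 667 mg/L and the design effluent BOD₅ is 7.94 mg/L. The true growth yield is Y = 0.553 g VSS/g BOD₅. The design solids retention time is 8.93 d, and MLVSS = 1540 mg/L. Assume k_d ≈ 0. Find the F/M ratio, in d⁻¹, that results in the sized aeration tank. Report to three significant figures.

V·X = Y·Q·ΔS·θ_c gives V = 0.553 × 462 × (667 − 7.94) × 8.93 / 1540 = 976.4 m³.
Food-to-microorganism ratio F/M = Q S₀ / (V X) = 462 × 667 / (976.4 × 1540) = 0.2049 d⁻¹.

F/M ≈ 0.205 d⁻¹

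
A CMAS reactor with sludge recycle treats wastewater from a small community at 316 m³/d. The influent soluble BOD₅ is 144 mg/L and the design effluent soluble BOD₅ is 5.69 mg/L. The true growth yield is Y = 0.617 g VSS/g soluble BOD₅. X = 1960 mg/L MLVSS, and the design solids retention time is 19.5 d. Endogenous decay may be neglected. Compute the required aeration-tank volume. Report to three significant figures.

Biomass mass balance (decay neglected): V·X = Y·Q·(S₀ − S)·θ_c, so V = 0.617 × 316 × (144 − 5.69) × 19.5 / 1960 = 268.3 m³.

V ≈ 268 m³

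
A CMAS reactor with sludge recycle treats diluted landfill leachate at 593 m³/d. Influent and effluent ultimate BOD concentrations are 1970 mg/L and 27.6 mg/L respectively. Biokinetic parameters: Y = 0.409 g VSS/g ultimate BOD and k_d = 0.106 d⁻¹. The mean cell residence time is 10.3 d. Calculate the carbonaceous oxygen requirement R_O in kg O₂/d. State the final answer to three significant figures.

R_O ≈ 832 kg O₂/d

Y_obs = Y / (1 + k_d θ_c) = 0.409 / (1 + 0.106 × 10.3) = 0.409 / 2.092 = 0.1955.
Q·(S₀ − S) = 593 × (1970 − 27.6) × 10⁻³ = 1152 kg/d removed.
Net sludge production P_X = 0.1955 × 1152 = 225.2 kg VSS/d.
R_O = Q·(S₀ − S) − 1.42·P_X = 1152 − 1.42 × 225.2 = 832.0 kg O₂/d.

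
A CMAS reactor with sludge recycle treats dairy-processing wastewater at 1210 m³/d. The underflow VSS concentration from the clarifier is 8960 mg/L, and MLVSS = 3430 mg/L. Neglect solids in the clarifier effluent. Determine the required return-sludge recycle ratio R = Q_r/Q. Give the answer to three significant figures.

R ≈ 0.620

R = Q_r/Q = X/(X_r − X) = 3430 / (8960 − 3430) = 0.6203.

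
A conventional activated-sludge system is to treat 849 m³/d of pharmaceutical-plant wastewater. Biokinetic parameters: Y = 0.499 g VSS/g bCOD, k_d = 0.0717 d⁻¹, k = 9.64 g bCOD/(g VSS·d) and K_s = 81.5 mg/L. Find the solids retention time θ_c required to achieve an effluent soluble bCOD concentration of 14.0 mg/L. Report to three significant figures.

θ_c ≈ 1.58 d

From 1/θ_c = Y·k·S/(K_s + S) − k_d: Y·k·S/(K_s+S) = 0.499 × 9.64 × 14.0 / (81.5 + 14.0) = 0.7052 d⁻¹.
1/θ_c = 0.7052 − 0.0717 = 0.6335 d⁻¹, so θ_c = 1.579 d.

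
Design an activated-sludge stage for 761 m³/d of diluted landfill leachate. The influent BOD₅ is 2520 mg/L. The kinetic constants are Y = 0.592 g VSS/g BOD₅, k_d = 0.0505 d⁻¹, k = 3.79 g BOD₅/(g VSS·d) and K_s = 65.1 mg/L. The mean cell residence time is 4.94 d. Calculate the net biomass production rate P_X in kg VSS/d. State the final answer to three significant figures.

P_X ≈ 906 kg VSS/d

For a completely mixed reactor with recycle the Lawrence–McCarty relation gives S = K_s·(1 + k_d·θ_c) / [θ_c·(Y·k − k_d) − 1] = 65.1 × (1 + 0.0505 × 4.94) / [4.94 × (0.592 × 3.79 − 0.0505) − 1] = 81.34 / 9.834 = 8.271 mg/L.
Y_obs = Y / (1 + k_d θ_c) = 0.592 / (1 + 0.0505 × 4.94) = 0.592 / 1.249 = 0.4738.
Substrate removed = Q·(S₀ − S) = 761 m³/d × (2520 − 8.27) g/m³ = 1.91×10^6 g/d = 1911 kg/d.
Biomass produced: P_X = Y_obs·Q·ΔS = 0.4738 × 1911 ≈ 905.6 kg VSS/d.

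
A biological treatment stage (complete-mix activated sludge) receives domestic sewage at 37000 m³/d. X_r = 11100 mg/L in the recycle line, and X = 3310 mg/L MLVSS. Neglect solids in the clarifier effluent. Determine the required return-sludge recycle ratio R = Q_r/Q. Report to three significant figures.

R ≈ 0.425

R = Q_r/Q = X/(X_r − X) = 3310 / (11100 − 3310) = 0.4249.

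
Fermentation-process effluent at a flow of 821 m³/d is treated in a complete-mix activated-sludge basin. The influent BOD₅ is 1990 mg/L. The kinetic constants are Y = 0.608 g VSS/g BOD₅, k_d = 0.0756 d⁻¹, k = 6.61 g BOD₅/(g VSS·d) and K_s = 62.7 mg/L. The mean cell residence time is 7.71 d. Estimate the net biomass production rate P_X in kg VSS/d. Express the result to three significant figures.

For a completely mixed reactor with recycle the Lawrence–McCarty relation gives S = K_s·(1 + k_d·θ_c) / [θ_c·(Y·k − k_d) − 1] = 62.7 × (1 + 0.0756 × 7.71) / [7.71 × (0.608 × 6.61 − 0.0756) − 1] = 99.25 / 29.40 = 3.375 mg/L.
Y_obs = Y / (1 + k_d θ_c) = 0.608 / (1 + 0.0756 × 7.71) = 0.608 / 1.583 = 0.3841.
ΔS = 1990 − 3.38 = 1987 mg/L, so the substrate removal rate is 821 × 1987/1000 = 1631 kg BOD₅/d.
So the net sludge growth is P_X = 0.3841 × 1631 = 626.5 kg VSS/d.

P_X ≈ 626 kg VSS/d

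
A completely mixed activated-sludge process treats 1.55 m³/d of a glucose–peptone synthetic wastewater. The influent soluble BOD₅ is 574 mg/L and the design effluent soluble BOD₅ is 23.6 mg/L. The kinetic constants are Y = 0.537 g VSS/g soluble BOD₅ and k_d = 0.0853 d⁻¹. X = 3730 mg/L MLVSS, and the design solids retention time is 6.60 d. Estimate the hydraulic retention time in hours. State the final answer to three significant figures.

Steady-state biomass mass balance: V·X·(1 + k_d·θ_c) = Y·Q·(S₀ − S)·θ_c, so V = 0.537 × 1.55 × (574 − 23.6) × 6.60 / [3730 × (1 + 0.0853 × 6.60)] = 3.02×10^3 / 5830 = 0.5186 m³.
Hydraulic retention time τ = V/Q = 0.5186 / 1.55 = 0.3346 d = 8.031 h.

τ ≈ 8.03 h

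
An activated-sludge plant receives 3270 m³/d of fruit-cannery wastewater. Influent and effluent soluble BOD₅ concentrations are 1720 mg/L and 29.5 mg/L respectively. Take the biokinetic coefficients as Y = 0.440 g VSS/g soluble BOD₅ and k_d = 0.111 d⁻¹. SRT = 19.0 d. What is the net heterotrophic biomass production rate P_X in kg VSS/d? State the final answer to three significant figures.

P_X ≈ 782 kg VSS/d

The observed yield is Y_obs = Y/(1 + k_d·θ_c) = 0.440 / (1 + 0.111 × 19.0) = 0.440 / 3.109 = 0.1415 g VSS per g soluble BOD₅ removed.
Q·(S₀ − S) = 3270 × (1720 − 29.5) × 10⁻³ = 5528 kg/d removed.
Biomass produced: P_X = Y_obs·Q·ΔS = 0.1415 × 5528 ≈ 782.3 kg VSS/d.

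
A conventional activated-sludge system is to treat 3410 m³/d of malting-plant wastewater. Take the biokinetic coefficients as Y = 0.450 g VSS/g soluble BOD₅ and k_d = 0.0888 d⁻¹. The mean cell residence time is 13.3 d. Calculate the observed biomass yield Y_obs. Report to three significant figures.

Correct the yield for decay: Y_obs = Y/(1 + k_d θ_c) = 0.450 / (1 + 0.0888 × 13.3) = 0.450 / 2.181 = 0.2063.

Y_obs ≈ 0.206 g VSS/g soluble BOD₅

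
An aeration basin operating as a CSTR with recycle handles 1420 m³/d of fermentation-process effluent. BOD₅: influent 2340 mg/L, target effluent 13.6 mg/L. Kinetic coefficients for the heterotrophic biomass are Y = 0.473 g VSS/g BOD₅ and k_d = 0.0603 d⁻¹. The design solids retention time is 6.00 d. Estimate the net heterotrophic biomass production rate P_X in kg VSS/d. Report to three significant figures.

Observed yield with endogenous decay: Y_obs = Y / (1 + k_d·θ_c) = 0.473 / (1 + 0.0603 × 6.00) = 0.473 / 1.362 = 0.3473 g VSS/g BOD₅.
Substrate removed = Q·(S₀ − S) = 1420 m³/d × (2340 − 13.6) g/m³ = 3.3×10^6 g/d = 3303 kg/d.
Net biomass production P_X = Y_obs × Q·(S₀ − S) = 0.3473 × 3303 = 1147 kg VSS/d.

P_X ≈ 1150 kg VSS/d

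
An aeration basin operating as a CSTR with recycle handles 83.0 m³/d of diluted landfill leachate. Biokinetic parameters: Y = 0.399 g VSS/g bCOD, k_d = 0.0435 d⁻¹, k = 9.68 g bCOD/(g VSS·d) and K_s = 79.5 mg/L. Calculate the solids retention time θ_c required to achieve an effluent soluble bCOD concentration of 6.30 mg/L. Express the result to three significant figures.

θ_c ≈ 4.16 d

Specific growth rate at S = 6.30 mg/L: μ = YkS/(K_s+S) = 0.399·9.68·6.30/(79.5+6.30) = 0.2836 d⁻¹.
1/θ_c = 0.2836 − 0.0435 = 0.2401 d⁻¹, so θ_c = 4.165 d.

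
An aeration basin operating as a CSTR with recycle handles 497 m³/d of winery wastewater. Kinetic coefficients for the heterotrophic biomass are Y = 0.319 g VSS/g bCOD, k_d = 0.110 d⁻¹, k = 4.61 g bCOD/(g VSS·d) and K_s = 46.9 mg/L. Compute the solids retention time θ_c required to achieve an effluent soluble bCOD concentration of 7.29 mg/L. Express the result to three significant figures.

From 1/θ_c = Y·k·S/(K_s + S) − k_d: Y·k·S/(K_s+S) = 0.319 × 4.61 × 7.29 / (46.9 + 7.29) = 0.1978 d⁻¹.
θ_c = 1/(μ − k_d) = 1/(0.1978 − 0.110) = 1/0.08783 = 11.39 d.

θ_c ≈ 11.4 d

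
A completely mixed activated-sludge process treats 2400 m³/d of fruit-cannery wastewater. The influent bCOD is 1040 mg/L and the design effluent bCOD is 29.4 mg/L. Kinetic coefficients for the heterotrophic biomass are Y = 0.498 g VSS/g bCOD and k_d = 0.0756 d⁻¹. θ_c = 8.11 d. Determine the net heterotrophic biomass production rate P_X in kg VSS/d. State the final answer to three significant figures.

P_X ≈ 749 kg VSS/d

Correct the yield for decay: Y_obs = Y/(1 + k_d θ_c) = 0.498 / (1 + 0.0756 × 8.11) = 0.498 / 1.613 = 0.3087.
Q·(S₀ − S) = 2400 × (1040 − 29.4) × 10⁻³ = 2425 kg/d removed.
P_X = Y_obs · Q(S₀ − S) = 0.3087 × 2425 = 748.8 kg VSS/d.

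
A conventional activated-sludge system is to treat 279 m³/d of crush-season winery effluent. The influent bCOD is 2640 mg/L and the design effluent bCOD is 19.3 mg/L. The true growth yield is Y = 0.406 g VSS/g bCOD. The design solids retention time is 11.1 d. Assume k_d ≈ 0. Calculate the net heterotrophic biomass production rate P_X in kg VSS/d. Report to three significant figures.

With endogenous decay neglected, the observed yield equals the true yield: Y_obs = Y = 0.406 g VSS/g bCOD.
Q·(S₀ − S) = 279 × (2640 − 19.3) × 10⁻³ = 731.2 kg/d removed.
So the net sludge growth is P_X = 0.4060 × 731.2 = 296.9 kg VSS/d.

P_X ≈ 297 kg VSS/d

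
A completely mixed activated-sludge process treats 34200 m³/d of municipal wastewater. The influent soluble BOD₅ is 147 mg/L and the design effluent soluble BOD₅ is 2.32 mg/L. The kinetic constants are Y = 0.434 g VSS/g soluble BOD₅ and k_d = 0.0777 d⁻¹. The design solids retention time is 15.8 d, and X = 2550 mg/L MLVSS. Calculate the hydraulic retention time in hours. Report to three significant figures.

τ ≈ 4.19 h

From the SRT design equation V = Y Q (S₀−S) θ_c / [X (1 + k_d θ_c)] = 0.434 × 34200 × (147 − 2.32) × 15.8 / [2550 × (1 + 0.0777 × 15.8)] = 3.39×10^7 / 5681 = 5973 m³.
τ = V/Q = 5973/34200 = 0.1746 d, or 4.192 h.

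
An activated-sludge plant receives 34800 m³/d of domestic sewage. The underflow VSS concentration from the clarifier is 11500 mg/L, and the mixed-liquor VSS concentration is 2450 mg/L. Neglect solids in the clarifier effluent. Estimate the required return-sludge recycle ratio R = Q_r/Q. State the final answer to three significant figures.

Mass balance around the secondary clarifier (neglecting effluent solids): R = X / (X_r − X) = 2450 / (11500 − 2450) = 0.2707.

R ≈ 0.271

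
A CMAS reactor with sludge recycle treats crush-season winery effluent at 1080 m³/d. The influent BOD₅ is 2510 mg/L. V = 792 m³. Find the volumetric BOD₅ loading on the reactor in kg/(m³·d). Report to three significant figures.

Applied BOD₅ load per unit volume = Q·S₀/V = (1080 × 2510/1000)/792.0 = 3.423 kg BOD₅·m⁻³·d⁻¹.

L_v ≈ 3.42 kg BOD₅/(m³·d)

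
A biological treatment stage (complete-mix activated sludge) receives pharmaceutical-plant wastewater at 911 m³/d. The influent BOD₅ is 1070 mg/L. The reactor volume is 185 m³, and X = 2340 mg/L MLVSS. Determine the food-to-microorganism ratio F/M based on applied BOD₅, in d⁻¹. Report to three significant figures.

F/M = applied load / biomass = Q·S₀/(V·X) = 911 × 1070 / (185.0 × 2340) = 2.252 d⁻¹.

F/M ≈ 2.25 d⁻¹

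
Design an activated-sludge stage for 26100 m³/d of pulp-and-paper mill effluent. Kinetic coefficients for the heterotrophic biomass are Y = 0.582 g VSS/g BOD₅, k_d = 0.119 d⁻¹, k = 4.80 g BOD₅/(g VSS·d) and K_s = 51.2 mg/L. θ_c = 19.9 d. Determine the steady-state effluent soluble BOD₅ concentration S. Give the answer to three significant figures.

S ≈ 3.30 mg/L

For a completely mixed reactor with recycle the Lawrence–McCarty relation gives S = K_s·(1 + k_d·θ_c) / [θ_c·(Y·k − k_d) − 1] = 51.2 × (1 + 0.119 × 19.9) / [19.9 × (0.582 × 4.80 − 0.119) − 1] = 172.4 / 52.22 = 3.302 mg/L.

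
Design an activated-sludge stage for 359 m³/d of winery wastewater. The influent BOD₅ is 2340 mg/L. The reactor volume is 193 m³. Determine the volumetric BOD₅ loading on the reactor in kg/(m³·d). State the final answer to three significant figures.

Volumetric loading L_v = Q·S₀ / V = 359 × 2340 g/m³ / 193.0 m³ = 4353 g/(m³·d) = 4.353 kg BOD₅/(m³·d).

L_v ≈ 4.35 kg BOD₅/(m³·d)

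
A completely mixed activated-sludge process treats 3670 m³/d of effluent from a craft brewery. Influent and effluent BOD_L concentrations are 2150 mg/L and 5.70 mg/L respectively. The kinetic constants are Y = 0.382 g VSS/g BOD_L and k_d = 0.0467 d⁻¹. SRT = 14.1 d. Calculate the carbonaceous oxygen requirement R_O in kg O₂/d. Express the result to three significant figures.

Observed yield with endogenous decay: Y_obs = Y / (1 + k_d·θ_c) = 0.382 / (1 + 0.0467 × 14.1) = 0.382 / 1.658 = 0.2303 g VSS/g BOD_L.
ΔS = 2150 − 5.70 = 2144 mg/L, so the substrate removal rate is 3670 × 2144/1000 = 7870 kg BOD_L/d.
Biomass synthesised: P_X = Y_obs × 7870 = 1813 kg VSS/d.
R_O = Q·(S₀ − S) − 1.42·P_X = 7870 − 1.42 × 1813 = 5296 kg O₂/d.

R_O ≈ 5300 kg O₂/d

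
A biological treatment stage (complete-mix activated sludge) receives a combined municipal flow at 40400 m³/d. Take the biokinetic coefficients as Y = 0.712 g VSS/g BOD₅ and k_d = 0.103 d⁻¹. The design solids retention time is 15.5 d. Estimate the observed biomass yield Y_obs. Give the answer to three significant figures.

Y_obs = Y / (1 + k_d θ_c) = 0.712 / (1 + 0.103 × 15.5) = 0.712 / 2.596 = 0.2742.

Y_obs ≈ 0.274 g VSS/g BOD₅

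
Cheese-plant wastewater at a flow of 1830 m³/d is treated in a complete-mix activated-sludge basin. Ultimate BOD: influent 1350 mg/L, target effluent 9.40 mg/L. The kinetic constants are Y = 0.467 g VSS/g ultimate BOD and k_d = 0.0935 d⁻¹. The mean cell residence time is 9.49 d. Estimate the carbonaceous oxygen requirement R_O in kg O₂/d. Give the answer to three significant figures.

Correct the yield for decay: Y_obs = Y/(1 + k_d θ_c) = 0.467 / (1 + 0.0935 × 9.49) = 0.467 / 1.887 = 0.2474.
ΔS = 1350 − 9.40 = 1341 mg/L, so the substrate removal rate is 1830 × 1341/1000 = 2453 kg ultimate BOD/d.
P_X = Y_obs·Q·(S₀ − S) = 0.2474 × 2453 = 607.0 kg VSS/d.
R_O = Q·(S₀ − S) − 1.42·P_X = 2453 − 1.42 × 607.0 = 1591 kg O₂/d.

R_O ≈ 1590 kg O₂/d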